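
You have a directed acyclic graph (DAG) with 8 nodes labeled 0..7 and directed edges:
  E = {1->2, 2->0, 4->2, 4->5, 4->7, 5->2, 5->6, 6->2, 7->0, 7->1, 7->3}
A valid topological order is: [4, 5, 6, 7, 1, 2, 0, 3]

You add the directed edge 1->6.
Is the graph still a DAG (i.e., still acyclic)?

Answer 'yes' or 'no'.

Answer: yes

Derivation:
Given toposort: [4, 5, 6, 7, 1, 2, 0, 3]
Position of 1: index 4; position of 6: index 2
New edge 1->6: backward (u after v in old order)
Backward edge: old toposort is now invalid. Check if this creates a cycle.
Does 6 already reach 1? Reachable from 6: [0, 2, 6]. NO -> still a DAG (reorder needed).
Still a DAG? yes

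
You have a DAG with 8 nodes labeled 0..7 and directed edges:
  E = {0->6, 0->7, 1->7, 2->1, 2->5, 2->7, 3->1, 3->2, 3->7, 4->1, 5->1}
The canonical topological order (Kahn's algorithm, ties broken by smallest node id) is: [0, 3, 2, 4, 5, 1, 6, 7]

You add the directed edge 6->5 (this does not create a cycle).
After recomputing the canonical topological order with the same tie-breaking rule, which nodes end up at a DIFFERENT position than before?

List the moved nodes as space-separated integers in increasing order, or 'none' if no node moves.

Answer: 1 5 6

Derivation:
Old toposort: [0, 3, 2, 4, 5, 1, 6, 7]
Added edge 6->5
Recompute Kahn (smallest-id tiebreak):
  initial in-degrees: [0, 4, 1, 0, 0, 2, 1, 4]
  ready (indeg=0): [0, 3, 4]
  pop 0: indeg[6]->0; indeg[7]->3 | ready=[3, 4, 6] | order so far=[0]
  pop 3: indeg[1]->3; indeg[2]->0; indeg[7]->2 | ready=[2, 4, 6] | order so far=[0, 3]
  pop 2: indeg[1]->2; indeg[5]->1; indeg[7]->1 | ready=[4, 6] | order so far=[0, 3, 2]
  pop 4: indeg[1]->1 | ready=[6] | order so far=[0, 3, 2, 4]
  pop 6: indeg[5]->0 | ready=[5] | order so far=[0, 3, 2, 4, 6]
  pop 5: indeg[1]->0 | ready=[1] | order so far=[0, 3, 2, 4, 6, 5]
  pop 1: indeg[7]->0 | ready=[7] | order so far=[0, 3, 2, 4, 6, 5, 1]
  pop 7: no out-edges | ready=[] | order so far=[0, 3, 2, 4, 6, 5, 1, 7]
New canonical toposort: [0, 3, 2, 4, 6, 5, 1, 7]
Compare positions:
  Node 0: index 0 -> 0 (same)
  Node 1: index 5 -> 6 (moved)
  Node 2: index 2 -> 2 (same)
  Node 3: index 1 -> 1 (same)
  Node 4: index 3 -> 3 (same)
  Node 5: index 4 -> 5 (moved)
  Node 6: index 6 -> 4 (moved)
  Node 7: index 7 -> 7 (same)
Nodes that changed position: 1 5 6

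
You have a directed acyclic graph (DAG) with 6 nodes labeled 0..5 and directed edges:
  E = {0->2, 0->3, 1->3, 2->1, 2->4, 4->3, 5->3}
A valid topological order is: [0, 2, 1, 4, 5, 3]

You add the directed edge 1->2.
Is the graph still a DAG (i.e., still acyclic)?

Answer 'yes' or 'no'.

Answer: no

Derivation:
Given toposort: [0, 2, 1, 4, 5, 3]
Position of 1: index 2; position of 2: index 1
New edge 1->2: backward (u after v in old order)
Backward edge: old toposort is now invalid. Check if this creates a cycle.
Does 2 already reach 1? Reachable from 2: [1, 2, 3, 4]. YES -> cycle!
Still a DAG? no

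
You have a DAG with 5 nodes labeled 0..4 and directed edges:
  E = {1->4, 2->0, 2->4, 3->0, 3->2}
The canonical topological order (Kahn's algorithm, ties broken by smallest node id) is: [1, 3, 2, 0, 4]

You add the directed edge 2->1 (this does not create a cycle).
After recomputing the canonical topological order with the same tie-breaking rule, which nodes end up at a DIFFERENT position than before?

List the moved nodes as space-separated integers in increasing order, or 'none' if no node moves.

Answer: 0 1 2 3

Derivation:
Old toposort: [1, 3, 2, 0, 4]
Added edge 2->1
Recompute Kahn (smallest-id tiebreak):
  initial in-degrees: [2, 1, 1, 0, 2]
  ready (indeg=0): [3]
  pop 3: indeg[0]->1; indeg[2]->0 | ready=[2] | order so far=[3]
  pop 2: indeg[0]->0; indeg[1]->0; indeg[4]->1 | ready=[0, 1] | order so far=[3, 2]
  pop 0: no out-edges | ready=[1] | order so far=[3, 2, 0]
  pop 1: indeg[4]->0 | ready=[4] | order so far=[3, 2, 0, 1]
  pop 4: no out-edges | ready=[] | order so far=[3, 2, 0, 1, 4]
New canonical toposort: [3, 2, 0, 1, 4]
Compare positions:
  Node 0: index 3 -> 2 (moved)
  Node 1: index 0 -> 3 (moved)
  Node 2: index 2 -> 1 (moved)
  Node 3: index 1 -> 0 (moved)
  Node 4: index 4 -> 4 (same)
Nodes that changed position: 0 1 2 3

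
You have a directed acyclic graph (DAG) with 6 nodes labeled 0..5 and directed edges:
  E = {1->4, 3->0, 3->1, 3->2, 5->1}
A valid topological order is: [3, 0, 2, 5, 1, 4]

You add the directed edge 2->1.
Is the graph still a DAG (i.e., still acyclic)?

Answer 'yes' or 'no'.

Given toposort: [3, 0, 2, 5, 1, 4]
Position of 2: index 2; position of 1: index 4
New edge 2->1: forward
Forward edge: respects the existing order. Still a DAG, same toposort still valid.
Still a DAG? yes

Answer: yes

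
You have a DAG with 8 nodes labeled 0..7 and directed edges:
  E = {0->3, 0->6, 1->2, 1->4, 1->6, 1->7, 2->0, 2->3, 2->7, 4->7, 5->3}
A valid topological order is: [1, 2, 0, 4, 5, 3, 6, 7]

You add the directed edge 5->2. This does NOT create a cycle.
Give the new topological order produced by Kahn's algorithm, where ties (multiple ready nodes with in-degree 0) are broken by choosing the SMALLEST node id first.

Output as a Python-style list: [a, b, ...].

Old toposort: [1, 2, 0, 4, 5, 3, 6, 7]
Added edge: 5->2
Position of 5 (4) > position of 2 (1). Must reorder: 5 must now come before 2.
Run Kahn's algorithm (break ties by smallest node id):
  initial in-degrees: [1, 0, 2, 3, 1, 0, 2, 3]
  ready (indeg=0): [1, 5]
  pop 1: indeg[2]->1; indeg[4]->0; indeg[6]->1; indeg[7]->2 | ready=[4, 5] | order so far=[1]
  pop 4: indeg[7]->1 | ready=[5] | order so far=[1, 4]
  pop 5: indeg[2]->0; indeg[3]->2 | ready=[2] | order so far=[1, 4, 5]
  pop 2: indeg[0]->0; indeg[3]->1; indeg[7]->0 | ready=[0, 7] | order so far=[1, 4, 5, 2]
  pop 0: indeg[3]->0; indeg[6]->0 | ready=[3, 6, 7] | order so far=[1, 4, 5, 2, 0]
  pop 3: no out-edges | ready=[6, 7] | order so far=[1, 4, 5, 2, 0, 3]
  pop 6: no out-edges | ready=[7] | order so far=[1, 4, 5, 2, 0, 3, 6]
  pop 7: no out-edges | ready=[] | order so far=[1, 4, 5, 2, 0, 3, 6, 7]
  Result: [1, 4, 5, 2, 0, 3, 6, 7]

Answer: [1, 4, 5, 2, 0, 3, 6, 7]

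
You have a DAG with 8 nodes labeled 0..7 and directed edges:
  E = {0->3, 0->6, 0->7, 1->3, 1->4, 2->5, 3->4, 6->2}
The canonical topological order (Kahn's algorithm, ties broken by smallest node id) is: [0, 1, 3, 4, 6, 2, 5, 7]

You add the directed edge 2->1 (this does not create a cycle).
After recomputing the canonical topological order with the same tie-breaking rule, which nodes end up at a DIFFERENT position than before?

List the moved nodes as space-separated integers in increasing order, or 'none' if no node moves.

Answer: 1 2 3 4 6

Derivation:
Old toposort: [0, 1, 3, 4, 6, 2, 5, 7]
Added edge 2->1
Recompute Kahn (smallest-id tiebreak):
  initial in-degrees: [0, 1, 1, 2, 2, 1, 1, 1]
  ready (indeg=0): [0]
  pop 0: indeg[3]->1; indeg[6]->0; indeg[7]->0 | ready=[6, 7] | order so far=[0]
  pop 6: indeg[2]->0 | ready=[2, 7] | order so far=[0, 6]
  pop 2: indeg[1]->0; indeg[5]->0 | ready=[1, 5, 7] | order so far=[0, 6, 2]
  pop 1: indeg[3]->0; indeg[4]->1 | ready=[3, 5, 7] | order so far=[0, 6, 2, 1]
  pop 3: indeg[4]->0 | ready=[4, 5, 7] | order so far=[0, 6, 2, 1, 3]
  pop 4: no out-edges | ready=[5, 7] | order so far=[0, 6, 2, 1, 3, 4]
  pop 5: no out-edges | ready=[7] | order so far=[0, 6, 2, 1, 3, 4, 5]
  pop 7: no out-edges | ready=[] | order so far=[0, 6, 2, 1, 3, 4, 5, 7]
New canonical toposort: [0, 6, 2, 1, 3, 4, 5, 7]
Compare positions:
  Node 0: index 0 -> 0 (same)
  Node 1: index 1 -> 3 (moved)
  Node 2: index 5 -> 2 (moved)
  Node 3: index 2 -> 4 (moved)
  Node 4: index 3 -> 5 (moved)
  Node 5: index 6 -> 6 (same)
  Node 6: index 4 -> 1 (moved)
  Node 7: index 7 -> 7 (same)
Nodes that changed position: 1 2 3 4 6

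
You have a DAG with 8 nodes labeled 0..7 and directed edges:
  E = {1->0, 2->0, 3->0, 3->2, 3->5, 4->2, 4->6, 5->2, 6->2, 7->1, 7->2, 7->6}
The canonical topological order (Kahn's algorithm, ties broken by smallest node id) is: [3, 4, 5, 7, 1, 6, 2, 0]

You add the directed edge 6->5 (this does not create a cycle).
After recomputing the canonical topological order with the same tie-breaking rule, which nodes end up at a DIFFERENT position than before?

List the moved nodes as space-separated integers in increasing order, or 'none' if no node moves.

Answer: 1 5 6 7

Derivation:
Old toposort: [3, 4, 5, 7, 1, 6, 2, 0]
Added edge 6->5
Recompute Kahn (smallest-id tiebreak):
  initial in-degrees: [3, 1, 5, 0, 0, 2, 2, 0]
  ready (indeg=0): [3, 4, 7]
  pop 3: indeg[0]->2; indeg[2]->4; indeg[5]->1 | ready=[4, 7] | order so far=[3]
  pop 4: indeg[2]->3; indeg[6]->1 | ready=[7] | order so far=[3, 4]
  pop 7: indeg[1]->0; indeg[2]->2; indeg[6]->0 | ready=[1, 6] | order so far=[3, 4, 7]
  pop 1: indeg[0]->1 | ready=[6] | order so far=[3, 4, 7, 1]
  pop 6: indeg[2]->1; indeg[5]->0 | ready=[5] | order so far=[3, 4, 7, 1, 6]
  pop 5: indeg[2]->0 | ready=[2] | order so far=[3, 4, 7, 1, 6, 5]
  pop 2: indeg[0]->0 | ready=[0] | order so far=[3, 4, 7, 1, 6, 5, 2]
  pop 0: no out-edges | ready=[] | order so far=[3, 4, 7, 1, 6, 5, 2, 0]
New canonical toposort: [3, 4, 7, 1, 6, 5, 2, 0]
Compare positions:
  Node 0: index 7 -> 7 (same)
  Node 1: index 4 -> 3 (moved)
  Node 2: index 6 -> 6 (same)
  Node 3: index 0 -> 0 (same)
  Node 4: index 1 -> 1 (same)
  Node 5: index 2 -> 5 (moved)
  Node 6: index 5 -> 4 (moved)
  Node 7: index 3 -> 2 (moved)
Nodes that changed position: 1 5 6 7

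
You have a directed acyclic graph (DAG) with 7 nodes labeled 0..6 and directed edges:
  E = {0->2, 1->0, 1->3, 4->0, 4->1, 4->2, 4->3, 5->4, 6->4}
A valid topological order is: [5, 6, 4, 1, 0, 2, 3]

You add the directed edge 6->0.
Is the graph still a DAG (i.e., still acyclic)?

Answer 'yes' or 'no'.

Given toposort: [5, 6, 4, 1, 0, 2, 3]
Position of 6: index 1; position of 0: index 4
New edge 6->0: forward
Forward edge: respects the existing order. Still a DAG, same toposort still valid.
Still a DAG? yes

Answer: yes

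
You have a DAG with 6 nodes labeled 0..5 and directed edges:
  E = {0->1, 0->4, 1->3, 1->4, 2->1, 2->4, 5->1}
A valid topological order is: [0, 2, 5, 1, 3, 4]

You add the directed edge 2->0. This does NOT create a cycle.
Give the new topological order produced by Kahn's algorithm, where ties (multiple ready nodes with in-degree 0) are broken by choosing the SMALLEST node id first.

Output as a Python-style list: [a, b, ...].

Old toposort: [0, 2, 5, 1, 3, 4]
Added edge: 2->0
Position of 2 (1) > position of 0 (0). Must reorder: 2 must now come before 0.
Run Kahn's algorithm (break ties by smallest node id):
  initial in-degrees: [1, 3, 0, 1, 3, 0]
  ready (indeg=0): [2, 5]
  pop 2: indeg[0]->0; indeg[1]->2; indeg[4]->2 | ready=[0, 5] | order so far=[2]
  pop 0: indeg[1]->1; indeg[4]->1 | ready=[5] | order so far=[2, 0]
  pop 5: indeg[1]->0 | ready=[1] | order so far=[2, 0, 5]
  pop 1: indeg[3]->0; indeg[4]->0 | ready=[3, 4] | order so far=[2, 0, 5, 1]
  pop 3: no out-edges | ready=[4] | order so far=[2, 0, 5, 1, 3]
  pop 4: no out-edges | ready=[] | order so far=[2, 0, 5, 1, 3, 4]
  Result: [2, 0, 5, 1, 3, 4]

Answer: [2, 0, 5, 1, 3, 4]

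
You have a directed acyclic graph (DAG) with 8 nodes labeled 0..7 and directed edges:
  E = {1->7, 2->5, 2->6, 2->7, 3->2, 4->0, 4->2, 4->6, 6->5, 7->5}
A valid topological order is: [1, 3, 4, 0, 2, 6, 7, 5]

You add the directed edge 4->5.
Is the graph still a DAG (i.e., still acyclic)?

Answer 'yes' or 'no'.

Answer: yes

Derivation:
Given toposort: [1, 3, 4, 0, 2, 6, 7, 5]
Position of 4: index 2; position of 5: index 7
New edge 4->5: forward
Forward edge: respects the existing order. Still a DAG, same toposort still valid.
Still a DAG? yes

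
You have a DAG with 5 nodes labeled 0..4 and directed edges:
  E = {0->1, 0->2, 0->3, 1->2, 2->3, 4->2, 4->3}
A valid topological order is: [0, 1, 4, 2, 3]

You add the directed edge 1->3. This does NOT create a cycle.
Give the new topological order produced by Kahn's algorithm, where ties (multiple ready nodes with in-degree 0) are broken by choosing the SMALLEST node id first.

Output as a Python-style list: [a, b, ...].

Answer: [0, 1, 4, 2, 3]

Derivation:
Old toposort: [0, 1, 4, 2, 3]
Added edge: 1->3
Position of 1 (1) < position of 3 (4). Old order still valid.
Run Kahn's algorithm (break ties by smallest node id):
  initial in-degrees: [0, 1, 3, 4, 0]
  ready (indeg=0): [0, 4]
  pop 0: indeg[1]->0; indeg[2]->2; indeg[3]->3 | ready=[1, 4] | order so far=[0]
  pop 1: indeg[2]->1; indeg[3]->2 | ready=[4] | order so far=[0, 1]
  pop 4: indeg[2]->0; indeg[3]->1 | ready=[2] | order so far=[0, 1, 4]
  pop 2: indeg[3]->0 | ready=[3] | order so far=[0, 1, 4, 2]
  pop 3: no out-edges | ready=[] | order so far=[0, 1, 4, 2, 3]
  Result: [0, 1, 4, 2, 3]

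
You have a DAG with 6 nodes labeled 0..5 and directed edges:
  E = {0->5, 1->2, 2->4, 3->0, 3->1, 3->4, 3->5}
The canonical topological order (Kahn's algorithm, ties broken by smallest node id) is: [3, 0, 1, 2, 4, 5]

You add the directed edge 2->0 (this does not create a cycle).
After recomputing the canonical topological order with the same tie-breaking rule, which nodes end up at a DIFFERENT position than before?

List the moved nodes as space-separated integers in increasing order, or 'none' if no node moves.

Answer: 0 1 2

Derivation:
Old toposort: [3, 0, 1, 2, 4, 5]
Added edge 2->0
Recompute Kahn (smallest-id tiebreak):
  initial in-degrees: [2, 1, 1, 0, 2, 2]
  ready (indeg=0): [3]
  pop 3: indeg[0]->1; indeg[1]->0; indeg[4]->1; indeg[5]->1 | ready=[1] | order so far=[3]
  pop 1: indeg[2]->0 | ready=[2] | order so far=[3, 1]
  pop 2: indeg[0]->0; indeg[4]->0 | ready=[0, 4] | order so far=[3, 1, 2]
  pop 0: indeg[5]->0 | ready=[4, 5] | order so far=[3, 1, 2, 0]
  pop 4: no out-edges | ready=[5] | order so far=[3, 1, 2, 0, 4]
  pop 5: no out-edges | ready=[] | order so far=[3, 1, 2, 0, 4, 5]
New canonical toposort: [3, 1, 2, 0, 4, 5]
Compare positions:
  Node 0: index 1 -> 3 (moved)
  Node 1: index 2 -> 1 (moved)
  Node 2: index 3 -> 2 (moved)
  Node 3: index 0 -> 0 (same)
  Node 4: index 4 -> 4 (same)
  Node 5: index 5 -> 5 (same)
Nodes that changed position: 0 1 2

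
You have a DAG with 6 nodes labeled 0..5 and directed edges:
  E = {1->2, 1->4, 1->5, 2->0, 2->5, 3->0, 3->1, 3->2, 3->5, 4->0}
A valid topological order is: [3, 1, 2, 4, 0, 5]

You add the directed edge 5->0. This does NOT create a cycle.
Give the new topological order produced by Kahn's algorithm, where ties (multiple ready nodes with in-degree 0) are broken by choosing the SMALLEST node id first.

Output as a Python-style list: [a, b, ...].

Answer: [3, 1, 2, 4, 5, 0]

Derivation:
Old toposort: [3, 1, 2, 4, 0, 5]
Added edge: 5->0
Position of 5 (5) > position of 0 (4). Must reorder: 5 must now come before 0.
Run Kahn's algorithm (break ties by smallest node id):
  initial in-degrees: [4, 1, 2, 0, 1, 3]
  ready (indeg=0): [3]
  pop 3: indeg[0]->3; indeg[1]->0; indeg[2]->1; indeg[5]->2 | ready=[1] | order so far=[3]
  pop 1: indeg[2]->0; indeg[4]->0; indeg[5]->1 | ready=[2, 4] | order so far=[3, 1]
  pop 2: indeg[0]->2; indeg[5]->0 | ready=[4, 5] | order so far=[3, 1, 2]
  pop 4: indeg[0]->1 | ready=[5] | order so far=[3, 1, 2, 4]
  pop 5: indeg[0]->0 | ready=[0] | order so far=[3, 1, 2, 4, 5]
  pop 0: no out-edges | ready=[] | order so far=[3, 1, 2, 4, 5, 0]
  Result: [3, 1, 2, 4, 5, 0]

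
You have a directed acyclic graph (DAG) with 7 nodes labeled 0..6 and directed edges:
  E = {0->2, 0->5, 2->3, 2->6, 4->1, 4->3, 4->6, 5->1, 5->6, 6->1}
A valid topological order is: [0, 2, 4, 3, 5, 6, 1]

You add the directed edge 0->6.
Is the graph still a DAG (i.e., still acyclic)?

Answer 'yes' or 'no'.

Answer: yes

Derivation:
Given toposort: [0, 2, 4, 3, 5, 6, 1]
Position of 0: index 0; position of 6: index 5
New edge 0->6: forward
Forward edge: respects the existing order. Still a DAG, same toposort still valid.
Still a DAG? yes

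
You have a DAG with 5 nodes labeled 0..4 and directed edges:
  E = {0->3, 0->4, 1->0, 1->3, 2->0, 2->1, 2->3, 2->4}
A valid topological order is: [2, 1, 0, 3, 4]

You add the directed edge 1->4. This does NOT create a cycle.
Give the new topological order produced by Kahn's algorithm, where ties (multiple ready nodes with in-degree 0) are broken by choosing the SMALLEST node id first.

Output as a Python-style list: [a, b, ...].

Answer: [2, 1, 0, 3, 4]

Derivation:
Old toposort: [2, 1, 0, 3, 4]
Added edge: 1->4
Position of 1 (1) < position of 4 (4). Old order still valid.
Run Kahn's algorithm (break ties by smallest node id):
  initial in-degrees: [2, 1, 0, 3, 3]
  ready (indeg=0): [2]
  pop 2: indeg[0]->1; indeg[1]->0; indeg[3]->2; indeg[4]->2 | ready=[1] | order so far=[2]
  pop 1: indeg[0]->0; indeg[3]->1; indeg[4]->1 | ready=[0] | order so far=[2, 1]
  pop 0: indeg[3]->0; indeg[4]->0 | ready=[3, 4] | order so far=[2, 1, 0]
  pop 3: no out-edges | ready=[4] | order so far=[2, 1, 0, 3]
  pop 4: no out-edges | ready=[] | order so far=[2, 1, 0, 3, 4]
  Result: [2, 1, 0, 3, 4]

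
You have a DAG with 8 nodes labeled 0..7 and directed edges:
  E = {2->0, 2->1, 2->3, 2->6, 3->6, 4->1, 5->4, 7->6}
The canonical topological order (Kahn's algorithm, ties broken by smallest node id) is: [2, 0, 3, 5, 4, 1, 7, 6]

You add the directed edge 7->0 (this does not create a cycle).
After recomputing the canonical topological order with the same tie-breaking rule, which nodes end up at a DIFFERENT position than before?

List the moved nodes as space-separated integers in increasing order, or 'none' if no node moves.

Answer: 0 1 3 4 5 7

Derivation:
Old toposort: [2, 0, 3, 5, 4, 1, 7, 6]
Added edge 7->0
Recompute Kahn (smallest-id tiebreak):
  initial in-degrees: [2, 2, 0, 1, 1, 0, 3, 0]
  ready (indeg=0): [2, 5, 7]
  pop 2: indeg[0]->1; indeg[1]->1; indeg[3]->0; indeg[6]->2 | ready=[3, 5, 7] | order so far=[2]
  pop 3: indeg[6]->1 | ready=[5, 7] | order so far=[2, 3]
  pop 5: indeg[4]->0 | ready=[4, 7] | order so far=[2, 3, 5]
  pop 4: indeg[1]->0 | ready=[1, 7] | order so far=[2, 3, 5, 4]
  pop 1: no out-edges | ready=[7] | order so far=[2, 3, 5, 4, 1]
  pop 7: indeg[0]->0; indeg[6]->0 | ready=[0, 6] | order so far=[2, 3, 5, 4, 1, 7]
  pop 0: no out-edges | ready=[6] | order so far=[2, 3, 5, 4, 1, 7, 0]
  pop 6: no out-edges | ready=[] | order so far=[2, 3, 5, 4, 1, 7, 0, 6]
New canonical toposort: [2, 3, 5, 4, 1, 7, 0, 6]
Compare positions:
  Node 0: index 1 -> 6 (moved)
  Node 1: index 5 -> 4 (moved)
  Node 2: index 0 -> 0 (same)
  Node 3: index 2 -> 1 (moved)
  Node 4: index 4 -> 3 (moved)
  Node 5: index 3 -> 2 (moved)
  Node 6: index 7 -> 7 (same)
  Node 7: index 6 -> 5 (moved)
Nodes that changed position: 0 1 3 4 5 7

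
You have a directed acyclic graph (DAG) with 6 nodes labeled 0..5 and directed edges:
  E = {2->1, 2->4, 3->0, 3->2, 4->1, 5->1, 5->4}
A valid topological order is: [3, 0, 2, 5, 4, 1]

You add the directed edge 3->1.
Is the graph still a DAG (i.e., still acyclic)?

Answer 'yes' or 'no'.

Given toposort: [3, 0, 2, 5, 4, 1]
Position of 3: index 0; position of 1: index 5
New edge 3->1: forward
Forward edge: respects the existing order. Still a DAG, same toposort still valid.
Still a DAG? yes

Answer: yes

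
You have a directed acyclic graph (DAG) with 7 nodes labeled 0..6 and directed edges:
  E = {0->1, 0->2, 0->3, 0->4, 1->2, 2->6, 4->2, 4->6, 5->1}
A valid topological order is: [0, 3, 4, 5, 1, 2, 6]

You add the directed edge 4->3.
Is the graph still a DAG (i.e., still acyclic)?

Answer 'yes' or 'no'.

Given toposort: [0, 3, 4, 5, 1, 2, 6]
Position of 4: index 2; position of 3: index 1
New edge 4->3: backward (u after v in old order)
Backward edge: old toposort is now invalid. Check if this creates a cycle.
Does 3 already reach 4? Reachable from 3: [3]. NO -> still a DAG (reorder needed).
Still a DAG? yes

Answer: yes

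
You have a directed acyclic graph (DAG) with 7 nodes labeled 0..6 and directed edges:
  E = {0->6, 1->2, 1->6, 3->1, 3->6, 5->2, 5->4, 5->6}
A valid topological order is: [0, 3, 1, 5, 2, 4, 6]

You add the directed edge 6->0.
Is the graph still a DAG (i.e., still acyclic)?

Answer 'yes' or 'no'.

Answer: no

Derivation:
Given toposort: [0, 3, 1, 5, 2, 4, 6]
Position of 6: index 6; position of 0: index 0
New edge 6->0: backward (u after v in old order)
Backward edge: old toposort is now invalid. Check if this creates a cycle.
Does 0 already reach 6? Reachable from 0: [0, 6]. YES -> cycle!
Still a DAG? no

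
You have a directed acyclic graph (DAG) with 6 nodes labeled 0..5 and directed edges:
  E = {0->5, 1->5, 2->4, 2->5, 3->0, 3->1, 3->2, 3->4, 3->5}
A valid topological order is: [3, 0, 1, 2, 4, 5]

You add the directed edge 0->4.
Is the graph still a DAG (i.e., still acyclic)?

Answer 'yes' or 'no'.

Answer: yes

Derivation:
Given toposort: [3, 0, 1, 2, 4, 5]
Position of 0: index 1; position of 4: index 4
New edge 0->4: forward
Forward edge: respects the existing order. Still a DAG, same toposort still valid.
Still a DAG? yes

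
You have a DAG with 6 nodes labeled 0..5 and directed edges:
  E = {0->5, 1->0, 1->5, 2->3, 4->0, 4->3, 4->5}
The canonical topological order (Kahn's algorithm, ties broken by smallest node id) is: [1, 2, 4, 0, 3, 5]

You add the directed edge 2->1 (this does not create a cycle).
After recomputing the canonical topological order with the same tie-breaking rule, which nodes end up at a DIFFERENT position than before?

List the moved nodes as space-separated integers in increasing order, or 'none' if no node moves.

Old toposort: [1, 2, 4, 0, 3, 5]
Added edge 2->1
Recompute Kahn (smallest-id tiebreak):
  initial in-degrees: [2, 1, 0, 2, 0, 3]
  ready (indeg=0): [2, 4]
  pop 2: indeg[1]->0; indeg[3]->1 | ready=[1, 4] | order so far=[2]
  pop 1: indeg[0]->1; indeg[5]->2 | ready=[4] | order so far=[2, 1]
  pop 4: indeg[0]->0; indeg[3]->0; indeg[5]->1 | ready=[0, 3] | order so far=[2, 1, 4]
  pop 0: indeg[5]->0 | ready=[3, 5] | order so far=[2, 1, 4, 0]
  pop 3: no out-edges | ready=[5] | order so far=[2, 1, 4, 0, 3]
  pop 5: no out-edges | ready=[] | order so far=[2, 1, 4, 0, 3, 5]
New canonical toposort: [2, 1, 4, 0, 3, 5]
Compare positions:
  Node 0: index 3 -> 3 (same)
  Node 1: index 0 -> 1 (moved)
  Node 2: index 1 -> 0 (moved)
  Node 3: index 4 -> 4 (same)
  Node 4: index 2 -> 2 (same)
  Node 5: index 5 -> 5 (same)
Nodes that changed position: 1 2

Answer: 1 2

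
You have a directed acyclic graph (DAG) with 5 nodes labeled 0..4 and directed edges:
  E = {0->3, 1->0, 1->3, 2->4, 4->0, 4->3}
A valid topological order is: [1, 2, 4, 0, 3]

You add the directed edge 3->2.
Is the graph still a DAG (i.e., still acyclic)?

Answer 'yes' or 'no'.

Given toposort: [1, 2, 4, 0, 3]
Position of 3: index 4; position of 2: index 1
New edge 3->2: backward (u after v in old order)
Backward edge: old toposort is now invalid. Check if this creates a cycle.
Does 2 already reach 3? Reachable from 2: [0, 2, 3, 4]. YES -> cycle!
Still a DAG? no

Answer: no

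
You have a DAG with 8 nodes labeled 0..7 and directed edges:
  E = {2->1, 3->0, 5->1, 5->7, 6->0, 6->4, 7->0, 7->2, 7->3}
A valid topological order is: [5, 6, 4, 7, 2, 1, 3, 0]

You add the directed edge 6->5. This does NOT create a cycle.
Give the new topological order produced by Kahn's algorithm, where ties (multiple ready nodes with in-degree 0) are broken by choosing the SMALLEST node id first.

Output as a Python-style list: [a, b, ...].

Answer: [6, 4, 5, 7, 2, 1, 3, 0]

Derivation:
Old toposort: [5, 6, 4, 7, 2, 1, 3, 0]
Added edge: 6->5
Position of 6 (1) > position of 5 (0). Must reorder: 6 must now come before 5.
Run Kahn's algorithm (break ties by smallest node id):
  initial in-degrees: [3, 2, 1, 1, 1, 1, 0, 1]
  ready (indeg=0): [6]
  pop 6: indeg[0]->2; indeg[4]->0; indeg[5]->0 | ready=[4, 5] | order so far=[6]
  pop 4: no out-edges | ready=[5] | order so far=[6, 4]
  pop 5: indeg[1]->1; indeg[7]->0 | ready=[7] | order so far=[6, 4, 5]
  pop 7: indeg[0]->1; indeg[2]->0; indeg[3]->0 | ready=[2, 3] | order so far=[6, 4, 5, 7]
  pop 2: indeg[1]->0 | ready=[1, 3] | order so far=[6, 4, 5, 7, 2]
  pop 1: no out-edges | ready=[3] | order so far=[6, 4, 5, 7, 2, 1]
  pop 3: indeg[0]->0 | ready=[0] | order so far=[6, 4, 5, 7, 2, 1, 3]
  pop 0: no out-edges | ready=[] | order so far=[6, 4, 5, 7, 2, 1, 3, 0]
  Result: [6, 4, 5, 7, 2, 1, 3, 0]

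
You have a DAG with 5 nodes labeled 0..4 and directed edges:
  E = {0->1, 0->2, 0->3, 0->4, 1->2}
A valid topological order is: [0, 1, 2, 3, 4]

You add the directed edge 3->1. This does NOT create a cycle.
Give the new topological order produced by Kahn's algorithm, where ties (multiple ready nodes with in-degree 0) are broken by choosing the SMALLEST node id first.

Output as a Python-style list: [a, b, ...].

Old toposort: [0, 1, 2, 3, 4]
Added edge: 3->1
Position of 3 (3) > position of 1 (1). Must reorder: 3 must now come before 1.
Run Kahn's algorithm (break ties by smallest node id):
  initial in-degrees: [0, 2, 2, 1, 1]
  ready (indeg=0): [0]
  pop 0: indeg[1]->1; indeg[2]->1; indeg[3]->0; indeg[4]->0 | ready=[3, 4] | order so far=[0]
  pop 3: indeg[1]->0 | ready=[1, 4] | order so far=[0, 3]
  pop 1: indeg[2]->0 | ready=[2, 4] | order so far=[0, 3, 1]
  pop 2: no out-edges | ready=[4] | order so far=[0, 3, 1, 2]
  pop 4: no out-edges | ready=[] | order so far=[0, 3, 1, 2, 4]
  Result: [0, 3, 1, 2, 4]

Answer: [0, 3, 1, 2, 4]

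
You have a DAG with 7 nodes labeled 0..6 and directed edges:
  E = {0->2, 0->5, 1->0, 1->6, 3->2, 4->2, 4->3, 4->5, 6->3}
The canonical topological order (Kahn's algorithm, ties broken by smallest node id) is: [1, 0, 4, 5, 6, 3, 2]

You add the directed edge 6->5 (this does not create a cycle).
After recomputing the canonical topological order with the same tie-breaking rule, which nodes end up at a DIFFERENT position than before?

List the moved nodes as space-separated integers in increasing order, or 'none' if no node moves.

Answer: 2 3 5 6

Derivation:
Old toposort: [1, 0, 4, 5, 6, 3, 2]
Added edge 6->5
Recompute Kahn (smallest-id tiebreak):
  initial in-degrees: [1, 0, 3, 2, 0, 3, 1]
  ready (indeg=0): [1, 4]
  pop 1: indeg[0]->0; indeg[6]->0 | ready=[0, 4, 6] | order so far=[1]
  pop 0: indeg[2]->2; indeg[5]->2 | ready=[4, 6] | order so far=[1, 0]
  pop 4: indeg[2]->1; indeg[3]->1; indeg[5]->1 | ready=[6] | order so far=[1, 0, 4]
  pop 6: indeg[3]->0; indeg[5]->0 | ready=[3, 5] | order so far=[1, 0, 4, 6]
  pop 3: indeg[2]->0 | ready=[2, 5] | order so far=[1, 0, 4, 6, 3]
  pop 2: no out-edges | ready=[5] | order so far=[1, 0, 4, 6, 3, 2]
  pop 5: no out-edges | ready=[] | order so far=[1, 0, 4, 6, 3, 2, 5]
New canonical toposort: [1, 0, 4, 6, 3, 2, 5]
Compare positions:
  Node 0: index 1 -> 1 (same)
  Node 1: index 0 -> 0 (same)
  Node 2: index 6 -> 5 (moved)
  Node 3: index 5 -> 4 (moved)
  Node 4: index 2 -> 2 (same)
  Node 5: index 3 -> 6 (moved)
  Node 6: index 4 -> 3 (moved)
Nodes that changed position: 2 3 5 6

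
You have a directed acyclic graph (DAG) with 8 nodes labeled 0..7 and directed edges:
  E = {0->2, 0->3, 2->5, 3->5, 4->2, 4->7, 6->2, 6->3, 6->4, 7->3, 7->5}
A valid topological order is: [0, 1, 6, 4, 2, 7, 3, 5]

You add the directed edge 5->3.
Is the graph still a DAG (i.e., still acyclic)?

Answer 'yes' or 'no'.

Given toposort: [0, 1, 6, 4, 2, 7, 3, 5]
Position of 5: index 7; position of 3: index 6
New edge 5->3: backward (u after v in old order)
Backward edge: old toposort is now invalid. Check if this creates a cycle.
Does 3 already reach 5? Reachable from 3: [3, 5]. YES -> cycle!
Still a DAG? no

Answer: no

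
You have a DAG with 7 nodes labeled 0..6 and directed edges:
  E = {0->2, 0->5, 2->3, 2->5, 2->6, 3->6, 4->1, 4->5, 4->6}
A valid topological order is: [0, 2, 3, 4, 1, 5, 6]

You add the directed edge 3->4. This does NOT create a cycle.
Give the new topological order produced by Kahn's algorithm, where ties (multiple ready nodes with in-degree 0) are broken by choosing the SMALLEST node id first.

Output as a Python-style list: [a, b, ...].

Answer: [0, 2, 3, 4, 1, 5, 6]

Derivation:
Old toposort: [0, 2, 3, 4, 1, 5, 6]
Added edge: 3->4
Position of 3 (2) < position of 4 (3). Old order still valid.
Run Kahn's algorithm (break ties by smallest node id):
  initial in-degrees: [0, 1, 1, 1, 1, 3, 3]
  ready (indeg=0): [0]
  pop 0: indeg[2]->0; indeg[5]->2 | ready=[2] | order so far=[0]
  pop 2: indeg[3]->0; indeg[5]->1; indeg[6]->2 | ready=[3] | order so far=[0, 2]
  pop 3: indeg[4]->0; indeg[6]->1 | ready=[4] | order so far=[0, 2, 3]
  pop 4: indeg[1]->0; indeg[5]->0; indeg[6]->0 | ready=[1, 5, 6] | order so far=[0, 2, 3, 4]
  pop 1: no out-edges | ready=[5, 6] | order so far=[0, 2, 3, 4, 1]
  pop 5: no out-edges | ready=[6] | order so far=[0, 2, 3, 4, 1, 5]
  pop 6: no out-edges | ready=[] | order so far=[0, 2, 3, 4, 1, 5, 6]
  Result: [0, 2, 3, 4, 1, 5, 6]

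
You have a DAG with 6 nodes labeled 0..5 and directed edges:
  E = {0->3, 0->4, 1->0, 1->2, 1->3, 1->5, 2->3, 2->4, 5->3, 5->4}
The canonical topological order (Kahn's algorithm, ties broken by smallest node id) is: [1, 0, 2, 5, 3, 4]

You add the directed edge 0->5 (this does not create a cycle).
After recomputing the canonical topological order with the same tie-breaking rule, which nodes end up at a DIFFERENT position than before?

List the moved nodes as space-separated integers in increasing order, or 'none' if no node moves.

Old toposort: [1, 0, 2, 5, 3, 4]
Added edge 0->5
Recompute Kahn (smallest-id tiebreak):
  initial in-degrees: [1, 0, 1, 4, 3, 2]
  ready (indeg=0): [1]
  pop 1: indeg[0]->0; indeg[2]->0; indeg[3]->3; indeg[5]->1 | ready=[0, 2] | order so far=[1]
  pop 0: indeg[3]->2; indeg[4]->2; indeg[5]->0 | ready=[2, 5] | order so far=[1, 0]
  pop 2: indeg[3]->1; indeg[4]->1 | ready=[5] | order so far=[1, 0, 2]
  pop 5: indeg[3]->0; indeg[4]->0 | ready=[3, 4] | order so far=[1, 0, 2, 5]
  pop 3: no out-edges | ready=[4] | order so far=[1, 0, 2, 5, 3]
  pop 4: no out-edges | ready=[] | order so far=[1, 0, 2, 5, 3, 4]
New canonical toposort: [1, 0, 2, 5, 3, 4]
Compare positions:
  Node 0: index 1 -> 1 (same)
  Node 1: index 0 -> 0 (same)
  Node 2: index 2 -> 2 (same)
  Node 3: index 4 -> 4 (same)
  Node 4: index 5 -> 5 (same)
  Node 5: index 3 -> 3 (same)
Nodes that changed position: none

Answer: none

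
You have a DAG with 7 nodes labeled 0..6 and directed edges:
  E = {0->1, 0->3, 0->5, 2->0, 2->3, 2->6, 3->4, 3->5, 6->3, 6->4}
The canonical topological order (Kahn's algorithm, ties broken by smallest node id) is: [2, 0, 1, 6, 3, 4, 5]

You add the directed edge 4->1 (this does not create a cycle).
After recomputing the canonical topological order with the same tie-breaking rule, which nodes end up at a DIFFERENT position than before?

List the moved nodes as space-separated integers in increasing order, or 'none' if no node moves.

Answer: 1 3 4 6

Derivation:
Old toposort: [2, 0, 1, 6, 3, 4, 5]
Added edge 4->1
Recompute Kahn (smallest-id tiebreak):
  initial in-degrees: [1, 2, 0, 3, 2, 2, 1]
  ready (indeg=0): [2]
  pop 2: indeg[0]->0; indeg[3]->2; indeg[6]->0 | ready=[0, 6] | order so far=[2]
  pop 0: indeg[1]->1; indeg[3]->1; indeg[5]->1 | ready=[6] | order so far=[2, 0]
  pop 6: indeg[3]->0; indeg[4]->1 | ready=[3] | order so far=[2, 0, 6]
  pop 3: indeg[4]->0; indeg[5]->0 | ready=[4, 5] | order so far=[2, 0, 6, 3]
  pop 4: indeg[1]->0 | ready=[1, 5] | order so far=[2, 0, 6, 3, 4]
  pop 1: no out-edges | ready=[5] | order so far=[2, 0, 6, 3, 4, 1]
  pop 5: no out-edges | ready=[] | order so far=[2, 0, 6, 3, 4, 1, 5]
New canonical toposort: [2, 0, 6, 3, 4, 1, 5]
Compare positions:
  Node 0: index 1 -> 1 (same)
  Node 1: index 2 -> 5 (moved)
  Node 2: index 0 -> 0 (same)
  Node 3: index 4 -> 3 (moved)
  Node 4: index 5 -> 4 (moved)
  Node 5: index 6 -> 6 (same)
  Node 6: index 3 -> 2 (moved)
Nodes that changed position: 1 3 4 6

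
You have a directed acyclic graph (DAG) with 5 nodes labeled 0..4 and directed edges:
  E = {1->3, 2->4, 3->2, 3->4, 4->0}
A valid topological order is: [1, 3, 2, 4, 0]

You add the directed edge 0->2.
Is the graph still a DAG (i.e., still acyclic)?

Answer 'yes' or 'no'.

Answer: no

Derivation:
Given toposort: [1, 3, 2, 4, 0]
Position of 0: index 4; position of 2: index 2
New edge 0->2: backward (u after v in old order)
Backward edge: old toposort is now invalid. Check if this creates a cycle.
Does 2 already reach 0? Reachable from 2: [0, 2, 4]. YES -> cycle!
Still a DAG? no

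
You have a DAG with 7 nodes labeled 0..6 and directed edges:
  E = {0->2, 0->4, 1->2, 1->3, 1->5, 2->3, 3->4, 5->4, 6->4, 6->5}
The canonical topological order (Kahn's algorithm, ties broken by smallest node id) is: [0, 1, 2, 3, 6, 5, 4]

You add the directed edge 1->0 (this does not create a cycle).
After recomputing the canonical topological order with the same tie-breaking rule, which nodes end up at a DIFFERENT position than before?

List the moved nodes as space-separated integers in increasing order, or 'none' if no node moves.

Old toposort: [0, 1, 2, 3, 6, 5, 4]
Added edge 1->0
Recompute Kahn (smallest-id tiebreak):
  initial in-degrees: [1, 0, 2, 2, 4, 2, 0]
  ready (indeg=0): [1, 6]
  pop 1: indeg[0]->0; indeg[2]->1; indeg[3]->1; indeg[5]->1 | ready=[0, 6] | order so far=[1]
  pop 0: indeg[2]->0; indeg[4]->3 | ready=[2, 6] | order so far=[1, 0]
  pop 2: indeg[3]->0 | ready=[3, 6] | order so far=[1, 0, 2]
  pop 3: indeg[4]->2 | ready=[6] | order so far=[1, 0, 2, 3]
  pop 6: indeg[4]->1; indeg[5]->0 | ready=[5] | order so far=[1, 0, 2, 3, 6]
  pop 5: indeg[4]->0 | ready=[4] | order so far=[1, 0, 2, 3, 6, 5]
  pop 4: no out-edges | ready=[] | order so far=[1, 0, 2, 3, 6, 5, 4]
New canonical toposort: [1, 0, 2, 3, 6, 5, 4]
Compare positions:
  Node 0: index 0 -> 1 (moved)
  Node 1: index 1 -> 0 (moved)
  Node 2: index 2 -> 2 (same)
  Node 3: index 3 -> 3 (same)
  Node 4: index 6 -> 6 (same)
  Node 5: index 5 -> 5 (same)
  Node 6: index 4 -> 4 (same)
Nodes that changed position: 0 1

Answer: 0 1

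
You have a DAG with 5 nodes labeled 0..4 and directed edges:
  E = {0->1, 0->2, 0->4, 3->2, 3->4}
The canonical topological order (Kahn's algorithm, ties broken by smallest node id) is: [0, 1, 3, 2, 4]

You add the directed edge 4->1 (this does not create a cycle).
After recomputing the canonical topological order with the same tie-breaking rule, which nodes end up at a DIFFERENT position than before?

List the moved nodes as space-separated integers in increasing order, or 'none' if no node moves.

Old toposort: [0, 1, 3, 2, 4]
Added edge 4->1
Recompute Kahn (smallest-id tiebreak):
  initial in-degrees: [0, 2, 2, 0, 2]
  ready (indeg=0): [0, 3]
  pop 0: indeg[1]->1; indeg[2]->1; indeg[4]->1 | ready=[3] | order so far=[0]
  pop 3: indeg[2]->0; indeg[4]->0 | ready=[2, 4] | order so far=[0, 3]
  pop 2: no out-edges | ready=[4] | order so far=[0, 3, 2]
  pop 4: indeg[1]->0 | ready=[1] | order so far=[0, 3, 2, 4]
  pop 1: no out-edges | ready=[] | order so far=[0, 3, 2, 4, 1]
New canonical toposort: [0, 3, 2, 4, 1]
Compare positions:
  Node 0: index 0 -> 0 (same)
  Node 1: index 1 -> 4 (moved)
  Node 2: index 3 -> 2 (moved)
  Node 3: index 2 -> 1 (moved)
  Node 4: index 4 -> 3 (moved)
Nodes that changed position: 1 2 3 4

Answer: 1 2 3 4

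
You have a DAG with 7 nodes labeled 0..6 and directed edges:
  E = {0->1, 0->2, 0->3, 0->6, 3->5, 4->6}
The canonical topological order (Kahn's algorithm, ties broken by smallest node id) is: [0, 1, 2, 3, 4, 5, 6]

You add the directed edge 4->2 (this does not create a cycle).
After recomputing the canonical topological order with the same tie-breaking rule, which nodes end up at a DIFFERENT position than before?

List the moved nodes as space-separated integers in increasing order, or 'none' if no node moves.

Answer: 2 3 4

Derivation:
Old toposort: [0, 1, 2, 3, 4, 5, 6]
Added edge 4->2
Recompute Kahn (smallest-id tiebreak):
  initial in-degrees: [0, 1, 2, 1, 0, 1, 2]
  ready (indeg=0): [0, 4]
  pop 0: indeg[1]->0; indeg[2]->1; indeg[3]->0; indeg[6]->1 | ready=[1, 3, 4] | order so far=[0]
  pop 1: no out-edges | ready=[3, 4] | order so far=[0, 1]
  pop 3: indeg[5]->0 | ready=[4, 5] | order so far=[0, 1, 3]
  pop 4: indeg[2]->0; indeg[6]->0 | ready=[2, 5, 6] | order so far=[0, 1, 3, 4]
  pop 2: no out-edges | ready=[5, 6] | order so far=[0, 1, 3, 4, 2]
  pop 5: no out-edges | ready=[6] | order so far=[0, 1, 3, 4, 2, 5]
  pop 6: no out-edges | ready=[] | order so far=[0, 1, 3, 4, 2, 5, 6]
New canonical toposort: [0, 1, 3, 4, 2, 5, 6]
Compare positions:
  Node 0: index 0 -> 0 (same)
  Node 1: index 1 -> 1 (same)
  Node 2: index 2 -> 4 (moved)
  Node 3: index 3 -> 2 (moved)
  Node 4: index 4 -> 3 (moved)
  Node 5: index 5 -> 5 (same)
  Node 6: index 6 -> 6 (same)
Nodes that changed position: 2 3 4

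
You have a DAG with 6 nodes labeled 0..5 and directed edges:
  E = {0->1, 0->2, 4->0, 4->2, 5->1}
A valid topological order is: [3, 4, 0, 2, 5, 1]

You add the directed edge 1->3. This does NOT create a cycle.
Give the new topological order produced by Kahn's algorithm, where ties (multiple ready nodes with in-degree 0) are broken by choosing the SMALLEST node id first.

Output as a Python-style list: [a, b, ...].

Old toposort: [3, 4, 0, 2, 5, 1]
Added edge: 1->3
Position of 1 (5) > position of 3 (0). Must reorder: 1 must now come before 3.
Run Kahn's algorithm (break ties by smallest node id):
  initial in-degrees: [1, 2, 2, 1, 0, 0]
  ready (indeg=0): [4, 5]
  pop 4: indeg[0]->0; indeg[2]->1 | ready=[0, 5] | order so far=[4]
  pop 0: indeg[1]->1; indeg[2]->0 | ready=[2, 5] | order so far=[4, 0]
  pop 2: no out-edges | ready=[5] | order so far=[4, 0, 2]
  pop 5: indeg[1]->0 | ready=[1] | order so far=[4, 0, 2, 5]
  pop 1: indeg[3]->0 | ready=[3] | order so far=[4, 0, 2, 5, 1]
  pop 3: no out-edges | ready=[] | order so far=[4, 0, 2, 5, 1, 3]
  Result: [4, 0, 2, 5, 1, 3]

Answer: [4, 0, 2, 5, 1, 3]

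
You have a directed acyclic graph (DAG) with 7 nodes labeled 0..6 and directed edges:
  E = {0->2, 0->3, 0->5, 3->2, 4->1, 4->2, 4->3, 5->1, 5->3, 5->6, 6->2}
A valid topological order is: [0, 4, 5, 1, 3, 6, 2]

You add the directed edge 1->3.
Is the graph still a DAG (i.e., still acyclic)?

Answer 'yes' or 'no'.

Given toposort: [0, 4, 5, 1, 3, 6, 2]
Position of 1: index 3; position of 3: index 4
New edge 1->3: forward
Forward edge: respects the existing order. Still a DAG, same toposort still valid.
Still a DAG? yes

Answer: yes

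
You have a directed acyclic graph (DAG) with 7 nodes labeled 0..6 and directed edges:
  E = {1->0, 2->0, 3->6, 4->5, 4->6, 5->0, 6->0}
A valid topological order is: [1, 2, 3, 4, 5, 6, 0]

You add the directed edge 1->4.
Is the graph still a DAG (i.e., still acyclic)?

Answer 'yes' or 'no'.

Answer: yes

Derivation:
Given toposort: [1, 2, 3, 4, 5, 6, 0]
Position of 1: index 0; position of 4: index 3
New edge 1->4: forward
Forward edge: respects the existing order. Still a DAG, same toposort still valid.
Still a DAG? yes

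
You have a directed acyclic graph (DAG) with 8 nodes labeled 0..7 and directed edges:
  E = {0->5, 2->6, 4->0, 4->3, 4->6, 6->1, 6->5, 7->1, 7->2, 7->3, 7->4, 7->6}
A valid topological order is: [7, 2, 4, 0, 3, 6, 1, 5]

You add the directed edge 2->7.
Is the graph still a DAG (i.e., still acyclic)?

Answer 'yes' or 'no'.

Answer: no

Derivation:
Given toposort: [7, 2, 4, 0, 3, 6, 1, 5]
Position of 2: index 1; position of 7: index 0
New edge 2->7: backward (u after v in old order)
Backward edge: old toposort is now invalid. Check if this creates a cycle.
Does 7 already reach 2? Reachable from 7: [0, 1, 2, 3, 4, 5, 6, 7]. YES -> cycle!
Still a DAG? no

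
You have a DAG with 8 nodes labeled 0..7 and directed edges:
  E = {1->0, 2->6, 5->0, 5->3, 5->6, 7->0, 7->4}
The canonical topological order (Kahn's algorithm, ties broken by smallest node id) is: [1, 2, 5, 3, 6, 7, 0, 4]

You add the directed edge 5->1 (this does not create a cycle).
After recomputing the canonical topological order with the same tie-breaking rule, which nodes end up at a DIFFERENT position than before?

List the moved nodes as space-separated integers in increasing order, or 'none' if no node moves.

Old toposort: [1, 2, 5, 3, 6, 7, 0, 4]
Added edge 5->1
Recompute Kahn (smallest-id tiebreak):
  initial in-degrees: [3, 1, 0, 1, 1, 0, 2, 0]
  ready (indeg=0): [2, 5, 7]
  pop 2: indeg[6]->1 | ready=[5, 7] | order so far=[2]
  pop 5: indeg[0]->2; indeg[1]->0; indeg[3]->0; indeg[6]->0 | ready=[1, 3, 6, 7] | order so far=[2, 5]
  pop 1: indeg[0]->1 | ready=[3, 6, 7] | order so far=[2, 5, 1]
  pop 3: no out-edges | ready=[6, 7] | order so far=[2, 5, 1, 3]
  pop 6: no out-edges | ready=[7] | order so far=[2, 5, 1, 3, 6]
  pop 7: indeg[0]->0; indeg[4]->0 | ready=[0, 4] | order so far=[2, 5, 1, 3, 6, 7]
  pop 0: no out-edges | ready=[4] | order so far=[2, 5, 1, 3, 6, 7, 0]
  pop 4: no out-edges | ready=[] | order so far=[2, 5, 1, 3, 6, 7, 0, 4]
New canonical toposort: [2, 5, 1, 3, 6, 7, 0, 4]
Compare positions:
  Node 0: index 6 -> 6 (same)
  Node 1: index 0 -> 2 (moved)
  Node 2: index 1 -> 0 (moved)
  Node 3: index 3 -> 3 (same)
  Node 4: index 7 -> 7 (same)
  Node 5: index 2 -> 1 (moved)
  Node 6: index 4 -> 4 (same)
  Node 7: index 5 -> 5 (same)
Nodes that changed position: 1 2 5

Answer: 1 2 5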